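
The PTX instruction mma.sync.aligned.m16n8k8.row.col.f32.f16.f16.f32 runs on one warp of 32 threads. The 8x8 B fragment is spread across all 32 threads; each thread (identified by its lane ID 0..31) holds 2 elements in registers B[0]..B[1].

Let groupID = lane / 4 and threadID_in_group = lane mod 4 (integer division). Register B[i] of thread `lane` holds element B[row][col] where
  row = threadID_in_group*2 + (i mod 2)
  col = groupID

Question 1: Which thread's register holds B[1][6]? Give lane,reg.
c:6=>grp=6  r:1=>tig=0,lo=1
L=6*4+0=24  i=1=1

24,1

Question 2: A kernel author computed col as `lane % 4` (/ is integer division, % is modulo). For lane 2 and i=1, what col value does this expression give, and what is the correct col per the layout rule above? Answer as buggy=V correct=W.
`lane % 4`[2,1]→2
2: G=0,T=2
[1] (2*2+1,0) = (5,0)
col: 2 vs 0

buggy=2 correct=0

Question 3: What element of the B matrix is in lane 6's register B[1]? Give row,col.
lane 6→6/4=1, 6 mod 4=2
i=1  r:2·2+1→5  c:1

5,1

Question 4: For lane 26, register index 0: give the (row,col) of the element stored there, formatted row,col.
lane 26→26/4=6, 26 mod 4=2
i=0  r:2·2+0→4  c:6

4,6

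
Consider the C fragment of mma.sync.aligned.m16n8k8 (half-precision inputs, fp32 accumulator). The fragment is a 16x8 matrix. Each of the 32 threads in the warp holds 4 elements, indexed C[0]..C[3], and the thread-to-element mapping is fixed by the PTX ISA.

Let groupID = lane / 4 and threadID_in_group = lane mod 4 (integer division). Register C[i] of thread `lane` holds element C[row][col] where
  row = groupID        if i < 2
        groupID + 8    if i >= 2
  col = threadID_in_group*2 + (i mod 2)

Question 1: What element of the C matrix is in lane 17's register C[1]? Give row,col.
lane 17=>17/4=4, 17 mod 4=1
i=1  r:4+0=>4  c:2·1+1=>3

4,3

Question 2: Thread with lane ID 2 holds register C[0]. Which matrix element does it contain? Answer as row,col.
0,4

2: G=0,T=2
[0] (0+0,2*2+0) = (0,4)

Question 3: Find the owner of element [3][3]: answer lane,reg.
13,1

r=3⇒gr=3,Rb=0  c=3⇒th=1,odd=1
L=3*4+1=13  i=0*2+1=1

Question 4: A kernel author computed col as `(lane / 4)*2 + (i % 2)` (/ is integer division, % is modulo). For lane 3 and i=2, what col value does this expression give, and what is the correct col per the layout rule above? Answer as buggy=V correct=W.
`(lane / 4)*2 + (i % 2)`[3,2]⇒0
L=3⇒gr=3>>2=0, th=3&3=3
[2]⇒row 0+8=8  col 3·2+0=6
col: 0 vs 6

buggy=0 correct=6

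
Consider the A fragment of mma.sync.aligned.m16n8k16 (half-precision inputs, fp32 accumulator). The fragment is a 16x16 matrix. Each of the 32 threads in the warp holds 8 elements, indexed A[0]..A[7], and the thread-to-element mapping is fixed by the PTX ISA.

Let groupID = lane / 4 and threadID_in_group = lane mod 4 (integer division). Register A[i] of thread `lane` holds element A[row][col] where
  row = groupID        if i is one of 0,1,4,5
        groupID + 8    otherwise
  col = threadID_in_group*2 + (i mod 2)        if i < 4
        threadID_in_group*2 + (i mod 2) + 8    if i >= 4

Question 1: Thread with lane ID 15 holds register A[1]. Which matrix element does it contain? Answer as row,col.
3,7

lane 15->15/4=3, 15 mod 4=3
i=1  r:3+0->3  c:2·3+1+0->7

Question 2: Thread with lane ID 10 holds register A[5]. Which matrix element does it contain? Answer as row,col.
lane 10: gid=2 (10/4), tid=2 (10%4)
i=5: r=2+0=2, c=2*2+1+8=13

2,13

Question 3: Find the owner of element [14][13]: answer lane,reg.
r: 14->gid=6,r8=1  c: 13->c8=1,tid=2,i&1=1
L=6*4+2=26  i=1*4+1*2+1=7

26,7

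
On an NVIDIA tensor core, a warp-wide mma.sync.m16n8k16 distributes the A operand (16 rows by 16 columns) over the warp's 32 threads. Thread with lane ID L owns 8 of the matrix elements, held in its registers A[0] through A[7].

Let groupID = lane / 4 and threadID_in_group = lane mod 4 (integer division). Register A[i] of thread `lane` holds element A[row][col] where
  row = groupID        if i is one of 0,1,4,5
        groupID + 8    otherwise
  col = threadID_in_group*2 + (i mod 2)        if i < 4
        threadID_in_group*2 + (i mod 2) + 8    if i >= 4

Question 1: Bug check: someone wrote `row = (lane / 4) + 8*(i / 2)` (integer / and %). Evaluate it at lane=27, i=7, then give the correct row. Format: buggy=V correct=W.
`(lane / 4) + 8*(i / 2)`[27,7]->30
27: g=6,t=3
[7] (6+8,3*2+1+8) = (14,15)
row: 30 vs 14

buggy=30 correct=14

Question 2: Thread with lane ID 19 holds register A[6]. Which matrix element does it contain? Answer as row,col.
lane 19⇒19/4=4, 19 mod 4=3
i=6  r:4+8⇒12  c:2·3+0+8⇒14

12,14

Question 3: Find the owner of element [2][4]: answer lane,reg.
r=2→G=2,rhi=0  c=4→chi=0,T=2,p=0
L=2*4+2=10  i=0*4+0*2+0=0

10,0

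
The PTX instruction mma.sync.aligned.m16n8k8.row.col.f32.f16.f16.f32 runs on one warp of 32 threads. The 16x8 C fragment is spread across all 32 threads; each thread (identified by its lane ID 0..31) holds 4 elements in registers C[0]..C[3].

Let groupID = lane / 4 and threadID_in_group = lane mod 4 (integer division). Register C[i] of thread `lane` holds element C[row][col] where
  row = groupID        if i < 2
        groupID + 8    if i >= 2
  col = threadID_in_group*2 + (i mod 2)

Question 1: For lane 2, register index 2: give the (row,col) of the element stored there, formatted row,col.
8,4

L=2->g=2>>2=0, t=2&3=2
[2]->row 0+8=8  col 2·2+0=4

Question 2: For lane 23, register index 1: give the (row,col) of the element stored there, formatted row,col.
5,7

23: g=5,t=3
[1] (5+0,3*2+1) = (5,7)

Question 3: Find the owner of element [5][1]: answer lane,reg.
r=5→G=5,rhi=0  c=1→T=0,p=1
L=5*4+0=20  i=0*2+1=1

20,1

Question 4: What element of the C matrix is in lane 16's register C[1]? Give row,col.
lane 16: gid=4 (16/4), tid=0 (16%4)
i=1: r=4+0=4, c=0*2+1=1

4,1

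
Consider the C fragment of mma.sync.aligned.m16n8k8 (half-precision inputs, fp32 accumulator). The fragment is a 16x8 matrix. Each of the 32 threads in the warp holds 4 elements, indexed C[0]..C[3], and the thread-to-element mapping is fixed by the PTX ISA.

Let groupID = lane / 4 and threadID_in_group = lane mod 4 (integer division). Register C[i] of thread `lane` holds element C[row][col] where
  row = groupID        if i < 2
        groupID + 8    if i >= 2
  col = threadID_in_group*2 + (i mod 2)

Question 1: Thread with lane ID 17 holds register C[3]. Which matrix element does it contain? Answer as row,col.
lane 17→17/4=4, 17 mod 4=1
i=3  r:4+8→12  c:2·1+1→3

12,3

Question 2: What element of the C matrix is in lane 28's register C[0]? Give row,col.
7,0

lane 28=>28/4=7, 28 mod 4=0
i=0  r:7+0=>7  c:2·0+0=>0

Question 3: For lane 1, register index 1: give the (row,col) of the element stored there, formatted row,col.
lane 1: gr=0 (1/4), th=1 (1%4)
i=1: r=0+0=0, c=1*2+1=3

0,3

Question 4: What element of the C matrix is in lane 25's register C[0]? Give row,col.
lane 25: gr=6 (25/4), th=1 (25%4)
i=0: r=6+0=6, c=1*2+0=2

6,2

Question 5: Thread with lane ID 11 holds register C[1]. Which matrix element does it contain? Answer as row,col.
lane 11: gid=2 (11/4), tid=3 (11%4)
i=1: r=2+0=2, c=3*2+1=7

2,7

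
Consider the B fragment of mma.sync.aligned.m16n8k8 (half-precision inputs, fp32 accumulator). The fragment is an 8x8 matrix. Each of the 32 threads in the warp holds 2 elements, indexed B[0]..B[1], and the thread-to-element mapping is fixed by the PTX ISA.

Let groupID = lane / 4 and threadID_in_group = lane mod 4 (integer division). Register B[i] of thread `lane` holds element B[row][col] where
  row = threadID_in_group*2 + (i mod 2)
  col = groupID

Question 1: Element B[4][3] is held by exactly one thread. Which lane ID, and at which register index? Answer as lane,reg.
14,0

c=3⇒gr=3  r=4⇒th=2,odd=0
L=3*4+2=14  i=0=0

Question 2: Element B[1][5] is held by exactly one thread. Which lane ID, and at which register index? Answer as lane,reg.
20,1

c=5->g=5  r=1->t=0,b0=1
L=5*4+0=20  i=1=1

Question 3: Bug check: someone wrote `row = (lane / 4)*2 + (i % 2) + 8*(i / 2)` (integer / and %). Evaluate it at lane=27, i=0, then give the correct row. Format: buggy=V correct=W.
buggy=12 correct=6

`(lane / 4)*2 + (i % 2) + 8*(i / 2)`[27,0]⇒12
27: gr=6,th=3
[0] (3*2+0,6) = (6,6)
row: 12 vs 6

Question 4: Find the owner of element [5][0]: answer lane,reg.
2,1

c:0=>grp=0  r:5=>tig=2,lo=1
L=0*4+2=2  i=1=1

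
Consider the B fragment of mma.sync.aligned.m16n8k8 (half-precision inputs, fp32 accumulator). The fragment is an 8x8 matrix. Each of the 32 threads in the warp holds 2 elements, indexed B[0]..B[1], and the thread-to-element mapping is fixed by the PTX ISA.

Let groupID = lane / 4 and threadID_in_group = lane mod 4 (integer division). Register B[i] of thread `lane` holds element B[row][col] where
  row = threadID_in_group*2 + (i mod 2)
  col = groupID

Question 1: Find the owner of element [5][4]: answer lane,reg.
c:4=>grp=4  r:5=>tig=2,lo=1
L=4*4+2=18  i=1=1

18,1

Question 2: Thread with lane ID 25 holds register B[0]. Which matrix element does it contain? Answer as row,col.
2,6

lane 25⇒25/4=6, 25 mod 4=1
i=0  r:2·1+0⇒2  c:6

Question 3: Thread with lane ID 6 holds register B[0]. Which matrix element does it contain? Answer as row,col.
6: gr=1,th=2
[0] (2*2+0,1) = (4,1)

4,1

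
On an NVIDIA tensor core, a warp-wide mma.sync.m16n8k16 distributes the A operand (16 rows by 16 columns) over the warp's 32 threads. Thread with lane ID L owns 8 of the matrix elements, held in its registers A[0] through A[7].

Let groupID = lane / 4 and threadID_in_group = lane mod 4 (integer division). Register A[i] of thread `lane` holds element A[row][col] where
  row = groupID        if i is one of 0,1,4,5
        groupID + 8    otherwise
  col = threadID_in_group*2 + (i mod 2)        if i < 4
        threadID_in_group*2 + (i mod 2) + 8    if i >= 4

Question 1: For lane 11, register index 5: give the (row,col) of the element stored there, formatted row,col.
lane 11: grp=2 (11/4), tig=3 (11%4)
i=5: r=2+0=2, c=3*2+1+8=15

2,15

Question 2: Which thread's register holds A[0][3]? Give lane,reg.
r:0=>grp=0,rB=0  c:3=>cB=0,tig=1,lo=1
L=0*4+1=1  i=0*4+0*2+1=1

1,1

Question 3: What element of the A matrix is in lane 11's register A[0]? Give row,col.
lane 11: G=2 (11/4), T=3 (11%4)
i=0: r=2+0=2, c=3*2+0+0=6

2,6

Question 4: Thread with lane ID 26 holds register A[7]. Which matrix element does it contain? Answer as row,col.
26: gr=6,th=2
[7] (6+8,2*2+1+8) = (14,13)

14,13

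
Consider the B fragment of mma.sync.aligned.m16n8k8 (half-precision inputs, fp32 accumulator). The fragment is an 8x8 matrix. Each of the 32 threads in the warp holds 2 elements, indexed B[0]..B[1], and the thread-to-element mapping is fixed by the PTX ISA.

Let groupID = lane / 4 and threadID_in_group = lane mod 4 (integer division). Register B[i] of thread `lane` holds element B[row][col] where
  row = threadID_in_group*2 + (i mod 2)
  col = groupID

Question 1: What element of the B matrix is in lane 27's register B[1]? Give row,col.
7,6

L=27->gid=27>>2=6, tid=27&3=3
[1]->row 3·2+1=7  col gid=6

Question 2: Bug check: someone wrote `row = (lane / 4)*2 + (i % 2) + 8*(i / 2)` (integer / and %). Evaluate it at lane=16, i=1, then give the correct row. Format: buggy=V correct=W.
buggy=9 correct=1

`(lane / 4)*2 + (i % 2) + 8*(i / 2)`[16,1]->9
16: g=4,t=0
[1] (0*2+1,4) = (1,4)
row: 9 vs 1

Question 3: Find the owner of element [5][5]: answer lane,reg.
22,1

c=5->g=5  r=5->t=2,b0=1
L=5*4+2=22  i=1=1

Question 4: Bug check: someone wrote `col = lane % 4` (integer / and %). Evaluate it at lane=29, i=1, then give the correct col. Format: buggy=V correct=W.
`lane % 4`[29,1]→1
lane 29: G=7 (29/4), T=1 (29%4)
i=1: r=1*2+1=3, c=G=7
col: 1 vs 7

buggy=1 correct=7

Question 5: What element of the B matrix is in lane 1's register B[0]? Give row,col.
2,0

1: G=0,T=1
[0] (1*2+0,0) = (2,0)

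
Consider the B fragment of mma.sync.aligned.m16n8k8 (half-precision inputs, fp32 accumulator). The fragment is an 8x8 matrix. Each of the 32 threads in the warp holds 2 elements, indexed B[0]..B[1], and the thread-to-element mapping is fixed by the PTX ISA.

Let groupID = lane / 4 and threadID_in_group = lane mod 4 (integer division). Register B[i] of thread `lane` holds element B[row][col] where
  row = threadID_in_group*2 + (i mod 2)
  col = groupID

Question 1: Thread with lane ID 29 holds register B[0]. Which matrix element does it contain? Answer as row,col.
L=29->gid=29>>2=7, tid=29&3=1
[0]->row 1·2+0=2  col gid=7

2,7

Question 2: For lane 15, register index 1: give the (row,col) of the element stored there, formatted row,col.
lane 15: gid=3 (15/4), tid=3 (15%4)
i=1: r=3*2+1=7, c=gid=3

7,3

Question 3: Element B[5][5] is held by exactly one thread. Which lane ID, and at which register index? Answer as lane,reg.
c=5⇒gr=5  r=5⇒th=2,odd=1
L=5*4+2=22  i=1=1

22,1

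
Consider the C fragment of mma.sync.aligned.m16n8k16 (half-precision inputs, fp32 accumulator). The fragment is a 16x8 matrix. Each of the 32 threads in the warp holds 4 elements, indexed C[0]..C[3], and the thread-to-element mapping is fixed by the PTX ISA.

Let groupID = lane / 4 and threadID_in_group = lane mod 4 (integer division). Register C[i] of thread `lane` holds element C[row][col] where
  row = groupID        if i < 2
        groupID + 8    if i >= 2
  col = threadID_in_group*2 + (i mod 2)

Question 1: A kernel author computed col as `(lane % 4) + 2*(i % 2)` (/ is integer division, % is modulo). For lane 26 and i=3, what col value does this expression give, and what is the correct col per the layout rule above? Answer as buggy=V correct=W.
buggy=4 correct=5

`(lane % 4) + 2*(i % 2)`[26,3]⇒4
26: gr=6,th=2
[3] (6+8,2*2+1) = (14,5)
col: 4 vs 5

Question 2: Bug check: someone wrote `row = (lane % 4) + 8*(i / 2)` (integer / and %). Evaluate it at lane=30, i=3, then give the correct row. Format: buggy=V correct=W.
buggy=10 correct=15

`(lane % 4) + 8*(i / 2)`[30,3]⇒10
30: gr=7,th=2
[3] (7+8,2*2+1) = (15,5)
row: 10 vs 15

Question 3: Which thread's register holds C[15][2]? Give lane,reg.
r: 15->gid=7,r8=1  c: 2->tid=1,i&1=0
L=7*4+1=29  i=1*2+0=2

29,2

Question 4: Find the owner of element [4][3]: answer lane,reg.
r=4→G=4,rhi=0  c=3→T=1,p=1
L=4*4+1=17  i=0*2+1=1

17,1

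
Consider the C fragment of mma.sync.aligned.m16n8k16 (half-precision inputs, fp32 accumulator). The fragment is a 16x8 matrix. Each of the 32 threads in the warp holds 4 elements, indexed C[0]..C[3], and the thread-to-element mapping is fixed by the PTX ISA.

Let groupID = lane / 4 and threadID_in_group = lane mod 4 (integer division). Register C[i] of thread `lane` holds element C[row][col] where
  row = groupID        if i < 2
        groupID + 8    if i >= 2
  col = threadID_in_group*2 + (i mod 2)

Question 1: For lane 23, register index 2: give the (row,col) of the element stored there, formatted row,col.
13,6

lane 23: G=5 (23/4), T=3 (23%4)
i=2: r=5+8=13, c=3*2+0=6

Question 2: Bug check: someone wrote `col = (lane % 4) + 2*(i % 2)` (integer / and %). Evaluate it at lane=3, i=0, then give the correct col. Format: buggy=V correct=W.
buggy=3 correct=6

`(lane % 4) + 2*(i % 2)`[3,0]->3
lane 3->3/4=0, 3 mod 4=3
i=0  r:0+0->0  c:2·3+0->6
col: 3 vs 6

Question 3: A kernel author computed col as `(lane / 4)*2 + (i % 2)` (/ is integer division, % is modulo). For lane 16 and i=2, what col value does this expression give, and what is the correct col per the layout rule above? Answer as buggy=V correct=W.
`(lane / 4)*2 + (i % 2)`[16,2]=>8
L=16=>grp=16>>2=4, tig=16&3=0
[2]=>row 4+8=12  col 0·2+0=0
col: 8 vs 0

buggy=8 correct=0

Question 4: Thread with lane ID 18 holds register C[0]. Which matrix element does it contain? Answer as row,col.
18: grp=4,tig=2
[0] (4+0,2*2+0) = (4,4)

4,4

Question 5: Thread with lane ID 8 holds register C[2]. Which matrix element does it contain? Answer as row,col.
lane 8: gr=2 (8/4), th=0 (8%4)
i=2: r=2+8=10, c=0*2+0=0

10,0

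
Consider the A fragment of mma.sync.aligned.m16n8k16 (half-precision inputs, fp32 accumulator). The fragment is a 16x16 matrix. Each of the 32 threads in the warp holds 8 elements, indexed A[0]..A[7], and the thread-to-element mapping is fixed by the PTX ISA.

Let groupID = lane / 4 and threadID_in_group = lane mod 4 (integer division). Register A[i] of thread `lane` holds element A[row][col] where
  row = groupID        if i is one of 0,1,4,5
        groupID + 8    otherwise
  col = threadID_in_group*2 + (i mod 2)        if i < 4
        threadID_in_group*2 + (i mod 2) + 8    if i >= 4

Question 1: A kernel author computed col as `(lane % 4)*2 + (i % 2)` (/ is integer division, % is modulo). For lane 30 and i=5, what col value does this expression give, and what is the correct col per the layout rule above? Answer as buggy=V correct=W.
`(lane % 4)*2 + (i % 2)`[30,5]⇒5
30: gr=7,th=2
[5] (7+0,2*2+1+8) = (7,13)
col: 5 vs 13

buggy=5 correct=13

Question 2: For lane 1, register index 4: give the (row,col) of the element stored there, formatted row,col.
0,10

1: g=0,t=1
[4] (0+0,1*2+0+8) = (0,10)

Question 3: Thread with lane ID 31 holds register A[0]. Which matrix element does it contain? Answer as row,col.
7,6

lane 31->31/4=7, 31 mod 4=3
i=0  r:7+0->7  c:2·3+0+0->6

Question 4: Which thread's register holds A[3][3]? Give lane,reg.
r=3→G=3,rhi=0  c=3→chi=0,T=1,p=1
L=3*4+1=13  i=0*4+0*2+1=1

13,1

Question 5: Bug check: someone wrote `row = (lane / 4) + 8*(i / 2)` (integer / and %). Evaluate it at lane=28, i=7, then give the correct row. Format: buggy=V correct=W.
`(lane / 4) + 8*(i / 2)`[28,7]⇒31
lane 28⇒28/4=7, 28 mod 4=0
i=7  r:7+8⇒15  c:2·0+1+8⇒9
row: 31 vs 15

buggy=31 correct=15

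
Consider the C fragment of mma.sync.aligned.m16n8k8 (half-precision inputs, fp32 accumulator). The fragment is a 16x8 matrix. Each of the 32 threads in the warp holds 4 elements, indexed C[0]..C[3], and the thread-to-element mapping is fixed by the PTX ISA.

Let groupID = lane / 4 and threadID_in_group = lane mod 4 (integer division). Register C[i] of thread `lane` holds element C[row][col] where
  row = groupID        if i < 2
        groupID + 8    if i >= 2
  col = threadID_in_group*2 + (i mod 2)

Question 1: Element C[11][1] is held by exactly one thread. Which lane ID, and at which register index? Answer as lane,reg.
12,3

r: 11->gid=3,r8=1  c: 1->tid=0,i&1=1
L=3*4+0=12  i=1*2+1=3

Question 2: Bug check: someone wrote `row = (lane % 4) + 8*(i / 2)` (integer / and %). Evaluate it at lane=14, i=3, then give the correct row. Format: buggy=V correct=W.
buggy=10 correct=11

`(lane % 4) + 8*(i / 2)`[14,3]⇒10
lane 14⇒14/4=3, 14 mod 4=2
i=3  r:3+8⇒11  c:2·2+1⇒5
row: 10 vs 11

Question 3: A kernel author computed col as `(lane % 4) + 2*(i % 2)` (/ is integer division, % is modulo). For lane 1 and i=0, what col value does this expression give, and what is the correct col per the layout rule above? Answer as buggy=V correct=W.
`(lane % 4) + 2*(i % 2)`[1,0]→1
1: G=0,T=1
[0] (0+0,1*2+0) = (0,2)
col: 1 vs 2

buggy=1 correct=2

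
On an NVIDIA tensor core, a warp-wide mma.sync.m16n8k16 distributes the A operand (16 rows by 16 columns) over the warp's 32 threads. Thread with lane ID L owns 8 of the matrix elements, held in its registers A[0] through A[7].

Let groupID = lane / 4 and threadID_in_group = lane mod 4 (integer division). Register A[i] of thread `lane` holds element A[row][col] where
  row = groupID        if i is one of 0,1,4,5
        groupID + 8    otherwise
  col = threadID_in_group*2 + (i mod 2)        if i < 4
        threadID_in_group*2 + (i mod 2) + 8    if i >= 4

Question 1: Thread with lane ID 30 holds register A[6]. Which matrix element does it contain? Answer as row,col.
15,12

L=30=>grp=30>>2=7, tig=30&3=2
[6]=>row 7+8=15  col 2·2+0+8=12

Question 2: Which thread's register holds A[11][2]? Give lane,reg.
r: 11->gid=3,r8=1  c: 2->c8=0,tid=1,i&1=0
L=3*4+1=13  i=0*4+1*2+0=2

13,2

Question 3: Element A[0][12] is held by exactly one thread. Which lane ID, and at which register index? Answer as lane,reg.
2,4

r:0=>grp=0,rB=0  c:12=>cB=1,tig=2,lo=0
L=0*4+2=2  i=1*4+0*2+0=4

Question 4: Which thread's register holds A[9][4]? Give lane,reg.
r=9→G=1,rhi=1  c=4→chi=0,T=2,p=0
L=1*4+2=6  i=0*4+1*2+0=2

6,2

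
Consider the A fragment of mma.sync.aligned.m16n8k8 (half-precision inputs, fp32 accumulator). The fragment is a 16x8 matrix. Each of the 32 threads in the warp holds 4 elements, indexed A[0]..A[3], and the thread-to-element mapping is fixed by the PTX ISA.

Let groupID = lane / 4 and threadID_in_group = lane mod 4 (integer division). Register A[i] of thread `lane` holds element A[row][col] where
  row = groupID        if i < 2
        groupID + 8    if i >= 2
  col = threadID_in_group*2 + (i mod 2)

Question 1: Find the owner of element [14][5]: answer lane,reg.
26,3

r: 14->gid=6,r8=1  c: 5->tid=2,i&1=1
L=6*4+2=26  i=1*2+1=3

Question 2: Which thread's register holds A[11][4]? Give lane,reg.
14,2

r: 11->gid=3,r8=1  c: 4->tid=2,i&1=0
L=3*4+2=14  i=1*2+0=2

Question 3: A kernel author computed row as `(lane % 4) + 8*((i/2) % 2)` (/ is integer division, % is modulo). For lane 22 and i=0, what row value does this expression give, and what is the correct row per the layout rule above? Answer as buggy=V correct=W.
`(lane % 4) + 8*((i/2) % 2)`[22,0]→2
L=22→G=22>>2=5, T=22&3=2
[0]→row 5+0=5  col 2·2+0=4
row: 2 vs 5

buggy=2 correct=5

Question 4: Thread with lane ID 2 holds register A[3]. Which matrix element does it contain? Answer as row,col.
L=2=>grp=2>>2=0, tig=2&3=2
[3]=>row 0+8=8  col 2·2+1=5

8,5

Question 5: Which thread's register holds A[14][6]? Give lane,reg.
r: 14->gid=6,r8=1  c: 6->tid=3,i&1=0
L=6*4+3=27  i=1*2+0=2

27,2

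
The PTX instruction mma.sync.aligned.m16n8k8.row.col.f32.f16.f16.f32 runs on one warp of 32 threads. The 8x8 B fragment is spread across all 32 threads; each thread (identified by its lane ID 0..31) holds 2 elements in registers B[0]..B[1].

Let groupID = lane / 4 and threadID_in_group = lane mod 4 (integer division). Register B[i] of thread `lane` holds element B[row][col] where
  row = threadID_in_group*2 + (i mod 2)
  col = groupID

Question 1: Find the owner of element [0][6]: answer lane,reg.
c: 6->gid=6  r: 0->tid=0,i&1=0
L=6*4+0=24  i=0=0

24,0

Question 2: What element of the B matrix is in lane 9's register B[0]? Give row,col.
lane 9: G=2 (9/4), T=1 (9%4)
i=0: r=1*2+0=2, c=G=2

2,2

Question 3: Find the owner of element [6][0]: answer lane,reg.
3,0

c: 0->gid=0  r: 6->tid=3,i&1=0
L=0*4+3=3  i=0=0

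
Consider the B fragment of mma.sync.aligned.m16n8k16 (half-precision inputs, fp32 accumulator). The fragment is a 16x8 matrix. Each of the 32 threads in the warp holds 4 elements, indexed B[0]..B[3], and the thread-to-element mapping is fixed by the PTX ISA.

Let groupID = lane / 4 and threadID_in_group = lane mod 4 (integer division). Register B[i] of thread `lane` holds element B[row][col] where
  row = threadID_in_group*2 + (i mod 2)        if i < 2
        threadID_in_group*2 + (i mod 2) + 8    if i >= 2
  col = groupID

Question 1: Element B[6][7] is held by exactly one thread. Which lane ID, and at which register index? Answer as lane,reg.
c: 7->gid=7  r: 6->r8=0,tid=3,i&1=0
L=7*4+3=31  i=0*2+0=0

31,0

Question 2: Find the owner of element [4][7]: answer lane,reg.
30,0

c: 7->gid=7  r: 4->r8=0,tid=2,i&1=0
L=7*4+2=30  i=0*2+0=0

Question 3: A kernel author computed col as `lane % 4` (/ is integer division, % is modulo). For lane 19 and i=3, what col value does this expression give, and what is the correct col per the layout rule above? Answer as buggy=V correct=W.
buggy=3 correct=4

`lane % 4`[19,3]->3
lane 19->19/4=4, 19 mod 4=3
i=3  r:2·3+1+8->15  c:4
col: 3 vs 4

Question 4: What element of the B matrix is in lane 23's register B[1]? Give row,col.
lane 23⇒23/4=5, 23 mod 4=3
i=1  r:2·3+1+0⇒7  c:5

7,5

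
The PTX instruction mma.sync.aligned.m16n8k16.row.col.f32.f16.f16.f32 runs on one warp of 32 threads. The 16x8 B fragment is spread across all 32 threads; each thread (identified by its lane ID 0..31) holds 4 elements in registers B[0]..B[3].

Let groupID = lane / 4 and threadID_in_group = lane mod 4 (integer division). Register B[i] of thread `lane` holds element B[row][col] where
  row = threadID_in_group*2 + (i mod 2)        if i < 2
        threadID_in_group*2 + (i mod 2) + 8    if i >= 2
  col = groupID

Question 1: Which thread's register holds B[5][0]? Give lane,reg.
2,1

c=0->g=0  r=5->rb=0,t=2,b0=1
L=0*4+2=2  i=0*2+1=1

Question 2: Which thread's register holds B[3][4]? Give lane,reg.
17,1

c=4→G=4  r=3→rhi=0,T=1,p=1
L=4*4+1=17  i=0*2+1=1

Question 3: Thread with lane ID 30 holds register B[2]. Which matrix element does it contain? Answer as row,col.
lane 30: gid=7 (30/4), tid=2 (30%4)
i=2: r=2*2+0+8=12, c=gid=7

12,7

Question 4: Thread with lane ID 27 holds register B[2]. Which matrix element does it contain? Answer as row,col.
L=27=>grp=27>>2=6, tig=27&3=3
[2]=>row 3·2+0+8=14  col grp=6

14,6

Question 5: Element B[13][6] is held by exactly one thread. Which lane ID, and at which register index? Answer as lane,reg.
c:6=>grp=6  r:13=>rB=1,tig=2,lo=1
L=6*4+2=26  i=1*2+1=3

26,3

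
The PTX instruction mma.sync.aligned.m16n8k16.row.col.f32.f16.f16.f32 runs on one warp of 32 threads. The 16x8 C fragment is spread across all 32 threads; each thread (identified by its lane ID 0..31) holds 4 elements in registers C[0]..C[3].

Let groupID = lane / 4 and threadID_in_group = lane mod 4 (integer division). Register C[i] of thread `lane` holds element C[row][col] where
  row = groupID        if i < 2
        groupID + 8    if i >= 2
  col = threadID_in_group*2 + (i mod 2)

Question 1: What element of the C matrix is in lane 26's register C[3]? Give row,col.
14,5

L=26=>grp=26>>2=6, tig=26&3=2
[3]=>row 6+8=14  col 2·2+1=5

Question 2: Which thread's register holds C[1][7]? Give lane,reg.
7,1

r: 1->gid=1,r8=0  c: 7->tid=3,i&1=1
L=1*4+3=7  i=0*2+1=1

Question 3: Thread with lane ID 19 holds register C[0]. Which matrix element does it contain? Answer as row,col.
19: gr=4,th=3
[0] (4+0,3*2+0) = (4,6)

4,6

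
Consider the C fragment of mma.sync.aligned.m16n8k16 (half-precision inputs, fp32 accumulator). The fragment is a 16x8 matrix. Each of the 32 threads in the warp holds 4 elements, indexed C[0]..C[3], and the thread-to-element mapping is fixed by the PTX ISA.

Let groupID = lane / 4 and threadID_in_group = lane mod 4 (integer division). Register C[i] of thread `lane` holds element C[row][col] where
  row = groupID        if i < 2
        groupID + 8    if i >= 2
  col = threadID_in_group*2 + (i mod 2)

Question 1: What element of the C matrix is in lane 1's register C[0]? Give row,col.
lane 1->1/4=0, 1 mod 4=1
i=0  r:0+0->0  c:2·1+0->2

0,2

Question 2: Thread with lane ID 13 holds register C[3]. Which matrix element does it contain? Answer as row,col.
11,3

13: g=3,t=1
[3] (3+8,1*2+1) = (11,3)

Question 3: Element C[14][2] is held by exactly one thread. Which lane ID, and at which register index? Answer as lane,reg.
r=14→G=6,rhi=1  c=2→T=1,p=0
L=6*4+1=25  i=1*2+0=2

25,2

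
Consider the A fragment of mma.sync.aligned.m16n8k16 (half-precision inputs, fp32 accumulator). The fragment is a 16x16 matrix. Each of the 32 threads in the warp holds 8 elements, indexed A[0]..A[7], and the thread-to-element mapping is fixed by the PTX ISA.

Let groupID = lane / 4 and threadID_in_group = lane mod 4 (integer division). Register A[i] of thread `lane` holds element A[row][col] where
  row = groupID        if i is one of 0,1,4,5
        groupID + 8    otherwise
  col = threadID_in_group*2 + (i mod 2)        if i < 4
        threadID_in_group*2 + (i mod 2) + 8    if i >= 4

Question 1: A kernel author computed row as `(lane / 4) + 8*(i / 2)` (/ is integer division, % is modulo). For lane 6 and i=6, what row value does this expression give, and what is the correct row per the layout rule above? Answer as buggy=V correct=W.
buggy=25 correct=9

`(lane / 4) + 8*(i / 2)`[6,6]=>25
6: grp=1,tig=2
[6] (1+8,2*2+0+8) = (9,12)
row: 25 vs 9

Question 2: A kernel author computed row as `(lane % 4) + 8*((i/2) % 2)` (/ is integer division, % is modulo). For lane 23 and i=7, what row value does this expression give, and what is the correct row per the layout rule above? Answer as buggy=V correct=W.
buggy=11 correct=13

`(lane % 4) + 8*((i/2) % 2)`[23,7]->11
L=23->g=23>>2=5, t=23&3=3
[7]->row 5+8=13  col 3·2+1+8=15
row: 11 vs 13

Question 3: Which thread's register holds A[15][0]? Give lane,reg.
r=15⇒gr=7,Rb=1  c=0⇒Cb=0,th=0,odd=0
L=7*4+0=28  i=0*4+1*2+0=2

28,2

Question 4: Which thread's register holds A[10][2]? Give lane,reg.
r=10->g=2,rb=1  c=2->cb=0,t=1,b0=0
L=2*4+1=9  i=0*4+1*2+0=2

9,2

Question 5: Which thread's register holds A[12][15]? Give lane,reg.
r:12=>grp=4,rB=1  c:15=>cB=1,tig=3,lo=1
L=4*4+3=19  i=1*4+1*2+1=7

19,7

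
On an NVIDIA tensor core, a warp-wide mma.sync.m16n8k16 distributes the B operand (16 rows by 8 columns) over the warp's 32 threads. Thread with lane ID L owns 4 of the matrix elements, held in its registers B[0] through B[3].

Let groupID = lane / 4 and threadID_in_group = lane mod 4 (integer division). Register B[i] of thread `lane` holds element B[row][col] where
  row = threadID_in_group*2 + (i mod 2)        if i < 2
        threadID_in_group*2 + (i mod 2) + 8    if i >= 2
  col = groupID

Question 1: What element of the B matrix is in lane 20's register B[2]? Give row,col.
L=20⇒gr=20>>2=5, th=20&3=0
[2]⇒row 0·2+0+8=8  col gr=5

8,5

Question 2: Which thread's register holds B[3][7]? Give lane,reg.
29,1

c=7->g=7  r=3->rb=0,t=1,b0=1
L=7*4+1=29  i=0*2+1=1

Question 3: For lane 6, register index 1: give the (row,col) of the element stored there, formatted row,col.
6: g=1,t=2
[1] (2*2+1+0,1) = (5,1)

5,1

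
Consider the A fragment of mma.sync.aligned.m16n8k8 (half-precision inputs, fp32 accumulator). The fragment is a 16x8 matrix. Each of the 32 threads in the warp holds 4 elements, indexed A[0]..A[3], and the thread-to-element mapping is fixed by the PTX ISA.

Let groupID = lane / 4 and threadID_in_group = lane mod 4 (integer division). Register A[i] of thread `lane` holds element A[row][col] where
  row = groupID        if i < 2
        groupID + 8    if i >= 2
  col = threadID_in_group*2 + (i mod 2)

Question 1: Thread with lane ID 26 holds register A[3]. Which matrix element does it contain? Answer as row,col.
L=26->gid=26>>2=6, tid=26&3=2
[3]->row 6+8=14  col 2·2+1=5

14,5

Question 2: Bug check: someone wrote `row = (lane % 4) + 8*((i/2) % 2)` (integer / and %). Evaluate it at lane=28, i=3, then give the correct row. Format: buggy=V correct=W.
buggy=8 correct=15

`(lane % 4) + 8*((i/2) % 2)`[28,3]⇒8
lane 28: gr=7 (28/4), th=0 (28%4)
i=3: r=7+8=15, c=0*2+1=1
row: 8 vs 15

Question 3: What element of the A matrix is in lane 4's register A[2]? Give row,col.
9,0

lane 4=>4/4=1, 4 mod 4=0
i=2  r:1+8=>9  c:2·0+0=>0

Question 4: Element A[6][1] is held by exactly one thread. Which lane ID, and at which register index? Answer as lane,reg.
24,1

r:6=>grp=6,rB=0  c:1=>tig=0,lo=1
L=6*4+0=24  i=0*2+1=1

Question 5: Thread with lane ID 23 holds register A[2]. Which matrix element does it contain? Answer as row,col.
13,6

L=23->g=23>>2=5, t=23&3=3
[2]->row 5+8=13  col 3·2+0=6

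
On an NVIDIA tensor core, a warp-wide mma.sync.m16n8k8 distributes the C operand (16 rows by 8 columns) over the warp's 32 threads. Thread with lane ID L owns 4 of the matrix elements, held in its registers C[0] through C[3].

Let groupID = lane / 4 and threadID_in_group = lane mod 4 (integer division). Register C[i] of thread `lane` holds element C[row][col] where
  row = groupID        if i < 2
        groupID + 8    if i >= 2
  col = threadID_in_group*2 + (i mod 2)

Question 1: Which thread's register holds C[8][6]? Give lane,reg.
3,2

r=8->g=0,rb=1  c=6->t=3,b0=0
L=0*4+3=3  i=1*2+0=2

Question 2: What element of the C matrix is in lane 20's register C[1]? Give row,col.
lane 20: grp=5 (20/4), tig=0 (20%4)
i=1: r=5+0=5, c=0*2+1=1

5,1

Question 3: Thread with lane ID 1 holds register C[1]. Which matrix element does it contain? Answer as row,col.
lane 1=>1/4=0, 1 mod 4=1
i=1  r:0+0=>0  c:2·1+1=>3

0,3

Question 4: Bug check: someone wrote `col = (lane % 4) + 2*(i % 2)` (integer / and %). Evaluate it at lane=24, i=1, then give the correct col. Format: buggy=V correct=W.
buggy=2 correct=1

`(lane % 4) + 2*(i % 2)`[24,1]=>2
24: grp=6,tig=0
[1] (6+0,0*2+1) = (6,1)
col: 2 vs 1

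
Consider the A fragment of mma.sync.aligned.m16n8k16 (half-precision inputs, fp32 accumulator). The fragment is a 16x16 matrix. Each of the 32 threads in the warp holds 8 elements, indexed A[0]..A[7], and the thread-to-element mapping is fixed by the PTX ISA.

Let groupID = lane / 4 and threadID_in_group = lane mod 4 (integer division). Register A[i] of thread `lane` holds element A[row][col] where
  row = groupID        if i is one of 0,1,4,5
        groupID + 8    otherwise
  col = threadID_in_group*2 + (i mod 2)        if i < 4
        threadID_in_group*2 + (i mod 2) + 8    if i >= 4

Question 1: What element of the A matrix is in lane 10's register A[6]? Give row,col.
10,12

lane 10: G=2 (10/4), T=2 (10%4)
i=6: r=2+8=10, c=2*2+0+8=12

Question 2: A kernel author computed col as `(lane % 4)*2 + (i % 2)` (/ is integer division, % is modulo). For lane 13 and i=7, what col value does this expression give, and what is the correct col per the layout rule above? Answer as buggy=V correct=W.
`(lane % 4)*2 + (i % 2)`[13,7]->3
13: gid=3,tid=1
[7] (3+8,1*2+1+8) = (11,11)
col: 3 vs 11

buggy=3 correct=11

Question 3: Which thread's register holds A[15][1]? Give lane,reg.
28,3

r=15->g=7,rb=1  c=1->cb=0,t=0,b0=1
L=7*4+0=28  i=0*4+1*2+1=3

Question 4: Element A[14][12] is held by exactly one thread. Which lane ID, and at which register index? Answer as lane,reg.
r=14→G=6,rhi=1  c=12→chi=1,T=2,p=0
L=6*4+2=26  i=1*4+1*2+0=6

26,6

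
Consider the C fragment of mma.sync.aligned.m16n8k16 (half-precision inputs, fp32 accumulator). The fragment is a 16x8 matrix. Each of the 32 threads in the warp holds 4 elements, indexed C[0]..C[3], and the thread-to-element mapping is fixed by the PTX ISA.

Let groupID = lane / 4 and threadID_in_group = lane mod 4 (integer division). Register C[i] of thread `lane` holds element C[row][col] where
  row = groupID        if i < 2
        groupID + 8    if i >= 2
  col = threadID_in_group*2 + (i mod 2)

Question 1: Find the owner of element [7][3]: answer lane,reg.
29,1

r=7->g=7,rb=0  c=3->t=1,b0=1
L=7*4+1=29  i=0*2+1=1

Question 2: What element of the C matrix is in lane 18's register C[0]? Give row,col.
4,4

L=18->gid=18>>2=4, tid=18&3=2
[0]->row 4+0=4  col 2·2+0=4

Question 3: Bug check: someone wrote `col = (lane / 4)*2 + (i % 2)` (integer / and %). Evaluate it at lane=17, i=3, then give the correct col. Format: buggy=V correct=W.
`(lane / 4)*2 + (i % 2)`[17,3]=>9
17: grp=4,tig=1
[3] (4+8,1*2+1) = (12,3)
col: 9 vs 3

buggy=9 correct=3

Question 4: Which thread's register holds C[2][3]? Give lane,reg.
r=2→G=2,rhi=0  c=3→T=1,p=1
L=2*4+1=9  i=0*2+1=1

9,1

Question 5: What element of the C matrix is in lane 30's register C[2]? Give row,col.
15,4

lane 30→30/4=7, 30 mod 4=2
i=2  r:7+8→15  c:2·2+0→4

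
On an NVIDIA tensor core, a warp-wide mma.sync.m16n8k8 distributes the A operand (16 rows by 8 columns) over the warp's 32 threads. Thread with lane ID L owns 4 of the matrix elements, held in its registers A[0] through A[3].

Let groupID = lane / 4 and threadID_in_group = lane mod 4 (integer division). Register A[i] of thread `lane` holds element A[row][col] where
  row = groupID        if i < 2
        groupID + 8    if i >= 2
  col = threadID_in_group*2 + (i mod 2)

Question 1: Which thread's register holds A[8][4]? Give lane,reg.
r: 8->gid=0,r8=1  c: 4->tid=2,i&1=0
L=0*4+2=2  i=1*2+0=2

2,2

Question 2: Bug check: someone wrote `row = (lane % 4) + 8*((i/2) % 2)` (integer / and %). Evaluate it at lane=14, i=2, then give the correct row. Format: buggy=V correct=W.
`(lane % 4) + 8*((i/2) % 2)`[14,2]⇒10
L=14⇒gr=14>>2=3, th=14&3=2
[2]⇒row 3+8=11  col 2·2+0=4
row: 10 vs 11

buggy=10 correct=11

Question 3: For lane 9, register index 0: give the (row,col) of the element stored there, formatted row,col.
2,2

L=9→G=9>>2=2, T=9&3=1
[0]→row 2+0=2  col 1·2+0=2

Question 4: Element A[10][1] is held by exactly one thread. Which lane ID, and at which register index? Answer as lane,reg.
8,3

r=10->g=2,rb=1  c=1->t=0,b0=1
L=2*4+0=8  i=1*2+1=3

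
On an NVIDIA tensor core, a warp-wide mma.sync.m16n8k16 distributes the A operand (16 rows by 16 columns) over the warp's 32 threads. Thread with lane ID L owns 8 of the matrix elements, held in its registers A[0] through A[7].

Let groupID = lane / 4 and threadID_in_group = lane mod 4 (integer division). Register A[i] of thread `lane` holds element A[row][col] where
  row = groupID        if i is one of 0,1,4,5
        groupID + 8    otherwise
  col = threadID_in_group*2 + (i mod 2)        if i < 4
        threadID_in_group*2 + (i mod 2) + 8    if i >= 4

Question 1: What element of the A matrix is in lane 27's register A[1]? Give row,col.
27: gr=6,th=3
[1] (6+0,3*2+1+0) = (6,7)

6,7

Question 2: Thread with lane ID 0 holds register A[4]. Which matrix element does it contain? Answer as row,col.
lane 0=>0/4=0, 0 mod 4=0
i=4  r:0+0=>0  c:2·0+0+8=>8

0,8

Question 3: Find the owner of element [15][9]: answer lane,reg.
r=15->g=7,rb=1  c=9->cb=1,t=0,b0=1
L=7*4+0=28  i=1*4+1*2+1=7

28,7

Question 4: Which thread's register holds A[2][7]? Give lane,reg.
r: 2->gid=2,r8=0  c: 7->c8=0,tid=3,i&1=1
L=2*4+3=11  i=0*4+0*2+1=1

11,1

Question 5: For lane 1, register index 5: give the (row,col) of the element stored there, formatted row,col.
lane 1: gr=0 (1/4), th=1 (1%4)
i=5: r=0+0=0, c=1*2+1+8=11

0,11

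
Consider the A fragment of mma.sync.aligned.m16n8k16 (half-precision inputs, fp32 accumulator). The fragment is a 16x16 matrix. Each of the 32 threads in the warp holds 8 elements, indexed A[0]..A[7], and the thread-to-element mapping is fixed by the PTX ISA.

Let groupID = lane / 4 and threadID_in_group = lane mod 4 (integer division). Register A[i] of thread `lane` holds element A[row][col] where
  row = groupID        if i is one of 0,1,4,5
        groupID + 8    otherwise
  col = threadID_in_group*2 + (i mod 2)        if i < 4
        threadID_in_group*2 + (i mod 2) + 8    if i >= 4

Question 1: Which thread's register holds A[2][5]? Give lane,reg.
10,1

r=2⇒gr=2,Rb=0  c=5⇒Cb=0,th=2,odd=1
L=2*4+2=10  i=0*4+0*2+1=1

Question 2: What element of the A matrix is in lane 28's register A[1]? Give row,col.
7,1

28: g=7,t=0
[1] (7+0,0*2+1+0) = (7,1)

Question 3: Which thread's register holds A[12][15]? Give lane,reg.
r=12->g=4,rb=1  c=15->cb=1,t=3,b0=1
L=4*4+3=19  i=1*4+1*2+1=7

19,7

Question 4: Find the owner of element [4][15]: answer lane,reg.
r=4→G=4,rhi=0  c=15→chi=1,T=3,p=1
L=4*4+3=19  i=1*4+0*2+1=5

19,5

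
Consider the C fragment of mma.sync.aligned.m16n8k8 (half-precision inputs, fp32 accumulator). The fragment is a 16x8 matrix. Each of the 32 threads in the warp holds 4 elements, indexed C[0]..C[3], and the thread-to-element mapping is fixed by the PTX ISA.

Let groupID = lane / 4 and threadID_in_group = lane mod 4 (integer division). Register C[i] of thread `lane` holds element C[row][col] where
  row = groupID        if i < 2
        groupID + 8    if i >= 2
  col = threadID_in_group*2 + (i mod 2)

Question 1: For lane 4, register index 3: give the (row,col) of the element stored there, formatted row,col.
4: grp=1,tig=0
[3] (1+8,0*2+1) = (9,1)

9,1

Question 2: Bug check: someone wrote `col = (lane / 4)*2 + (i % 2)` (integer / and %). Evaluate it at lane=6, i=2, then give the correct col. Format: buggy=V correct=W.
`(lane / 4)*2 + (i % 2)`[6,2]->2
lane 6->6/4=1, 6 mod 4=2
i=2  r:1+8->9  c:2·2+0->4
col: 2 vs 4

buggy=2 correct=4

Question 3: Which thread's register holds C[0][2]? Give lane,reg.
r=0→G=0,rhi=0  c=2→T=1,p=0
L=0*4+1=1  i=0*2+0=0

1,0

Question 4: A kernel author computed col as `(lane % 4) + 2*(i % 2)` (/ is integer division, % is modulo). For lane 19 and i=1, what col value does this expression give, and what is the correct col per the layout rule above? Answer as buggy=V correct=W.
`(lane % 4) + 2*(i % 2)`[19,1]=>5
lane 19=>19/4=4, 19 mod 4=3
i=1  r:4+0=>4  c:2·3+1=>7
col: 5 vs 7

buggy=5 correct=7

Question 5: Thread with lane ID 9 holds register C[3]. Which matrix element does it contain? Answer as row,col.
L=9→G=9>>2=2, T=9&3=1
[3]→row 2+8=10  col 1·2+1=3

10,3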